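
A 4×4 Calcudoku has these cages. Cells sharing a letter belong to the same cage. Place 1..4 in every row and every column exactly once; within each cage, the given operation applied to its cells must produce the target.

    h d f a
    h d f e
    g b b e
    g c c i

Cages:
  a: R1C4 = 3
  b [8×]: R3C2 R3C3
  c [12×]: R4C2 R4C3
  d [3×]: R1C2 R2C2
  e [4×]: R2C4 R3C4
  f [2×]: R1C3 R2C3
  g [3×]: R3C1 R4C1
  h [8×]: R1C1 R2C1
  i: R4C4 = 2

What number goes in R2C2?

3

Cage a is given, so R1C4 = 3.
I is a freebie, which forces R4C4 = 2.
3 is placed in row 1, which forces R1C2 = 1.
Row 1 now contains 1, leaving R1C3 = 2.
Cage d's pair has product 3, so R2C2 = 3.
Column 3 already has 2, so R2C3 = 1.
1 is placed in row 2, leaving R2C4 = 4.
Column 3 already has 2, leaving R3C3 = 4.
4 is placed in column 4, so R3C4 = 1.
3 is placed in column 2; hence R4C2 = 4.
4 is placed in column 3, so R4C3 = 3.
Row 1 now contains 2, which forces R1C1 = 4.
4 is placed in row 2, so R2C1 = 2.
Row 3 already has 1, leaving R3C1 = 3.
4 is placed in row 3, leaving R3C2 = 2.
Row 4 already has 3; hence R4C1 = 1.
Filled in: 4 1 2 3 / 2 3 1 4 / 3 2 4 1 / 1 4 3 2.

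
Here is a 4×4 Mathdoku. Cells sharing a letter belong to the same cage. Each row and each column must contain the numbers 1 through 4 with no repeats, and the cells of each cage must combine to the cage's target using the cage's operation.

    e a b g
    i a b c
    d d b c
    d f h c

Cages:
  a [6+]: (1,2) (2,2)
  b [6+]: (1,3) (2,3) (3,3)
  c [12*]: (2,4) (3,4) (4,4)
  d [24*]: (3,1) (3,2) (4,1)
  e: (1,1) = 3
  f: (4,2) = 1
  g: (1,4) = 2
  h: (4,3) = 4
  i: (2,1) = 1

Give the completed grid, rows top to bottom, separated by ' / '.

3 4 1 2 / 1 2 3 4 / 4 3 2 1 / 2 1 4 3

E is a freebie, so (1,1) = 3.
G is a freebie, so (1,4) = 2.
Cage i is given, so (2,1) = 1.
F is a freebie, leaving (4,2) = 1.
H is a freebie, which forces (4,3) = 4.
4 is placed in row 4, so (4,4) = 3.
Row 1 now contains 2; hence (1,2) = 4.
Row 1 now contains 2, so (1,3) = 1.
The two cells of cage a must have sum 6, so (2,2) = 2.
Row 2 now contains 2; hence (2,3) = 3.
Column 4 now contains 3, so (2,4) = 4.
The 3 cells of cage d must have product 24, so (3,1) = 4.
The 3 cells of cage d must have product 24, leaving (3,2) = 3.
Column 3 now contains 3, so (3,3) = 2.
Cage c has product 12, which forces (3,4) = 1.
4 is placed in row 4, leaving (4,1) = 2.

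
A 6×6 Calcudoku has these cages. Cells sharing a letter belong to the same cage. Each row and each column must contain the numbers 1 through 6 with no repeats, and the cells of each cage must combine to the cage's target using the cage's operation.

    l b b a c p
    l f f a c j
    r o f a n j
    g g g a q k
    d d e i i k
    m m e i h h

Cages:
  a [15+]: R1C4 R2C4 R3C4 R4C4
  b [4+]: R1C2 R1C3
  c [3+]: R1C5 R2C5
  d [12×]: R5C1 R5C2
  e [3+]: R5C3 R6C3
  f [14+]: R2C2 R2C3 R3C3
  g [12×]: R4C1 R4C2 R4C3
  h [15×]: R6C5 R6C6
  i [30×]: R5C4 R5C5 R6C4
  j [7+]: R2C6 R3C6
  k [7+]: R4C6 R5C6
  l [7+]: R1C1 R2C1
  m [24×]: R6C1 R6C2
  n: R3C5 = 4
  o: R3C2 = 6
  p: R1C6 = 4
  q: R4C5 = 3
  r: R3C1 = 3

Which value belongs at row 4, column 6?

5

P is a freebie, leaving R1C6 = 4.
Cage r is given, so R3C1 = 3.
Cage o is given, which forces R3C2 = 6.
N is a freebie, leaving R3C5 = 4.
Cage q is a single given cell, leaving R4C5 = 3.
Column 2 now contains 6; hence R6C2 = 4.
3 is placed in column 5, which forces R6C5 = 5.
Row 6 already has 5, which forces R6C6 = 3.
4 is placed in row 3, leaving R3C3 = 5.
Cage i needs product 30, which forces R5C4 = 5.
Row 6 already has 4, so R6C1 = 6.
6 is placed in row 6, so R6C4 = 1.
Column 4 now contains 1, which forces R3C4 = 2.
2 is placed in row 3; hence R3C6 = 1.
Cage g needs product 12, which forces R4C3 = 6.
Row 4 already has 6, so R4C4 = 4.
Row 4 already has 6; hence R4C6 = 5.
6 is placed in column 1, leaving R5C1 = 4.
Cage d needs two cells with product 12, leaving R5C2 = 3.
Cage e needs two cells with sum 3, so R5C3 = 1.
Cage i needs product 30, so R5C5 = 6.
6 is placed in row 5; hence R5C6 = 2.
1 is placed in row 6, leaving R6C3 = 2.
Column 2 already has 3, which forces R1C2 = 1.
Column 3 already has 1, so R1C3 = 3.
Row 1 now contains 3, which forces R1C4 = 6.
Row 1 now contains 1, so R1C5 = 2.
Column 2 already has 3; hence R2C2 = 5.
Column 3 already has 6, so R2C3 = 4.
Column 4 already has 6, which forces R2C4 = 3.
Column 5 already has 2, leaving R2C5 = 1.
5 is placed in column 6, so R2C6 = 6.
1 is placed in column 2, which forces R4C2 = 2.
Row 1 already has 2, which forces R1C1 = 5.
Row 2 now contains 5, leaving R2C1 = 2.
2 is placed in row 4, so R4C1 = 1.
Filled in: 5 1 3 6 2 4 / 2 5 4 3 1 6 / 3 6 5 2 4 1 / 1 2 6 4 3 5 / 4 3 1 5 6 2 / 6 4 2 1 5 3.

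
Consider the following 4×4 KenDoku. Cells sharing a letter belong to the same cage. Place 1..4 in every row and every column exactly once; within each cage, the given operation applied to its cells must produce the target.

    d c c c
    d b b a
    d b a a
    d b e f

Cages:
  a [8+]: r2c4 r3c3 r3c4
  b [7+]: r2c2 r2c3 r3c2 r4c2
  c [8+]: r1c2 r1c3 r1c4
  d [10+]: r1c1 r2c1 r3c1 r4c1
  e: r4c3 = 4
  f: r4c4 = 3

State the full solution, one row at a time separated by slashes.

Cage b has sum 7; hence r2c3 = 1.
Cage e is given, which forces r4c3 = 4.
F is a freebie; hence r4c4 = 3.
Column 3 now contains 4, so r1c3 = 3.
Column 3 now contains 3, leaving r3c3 = 2.
The 3 cells of cage a must have sum 8, which forces r2c4 = 2.
Cage a needs sum 8, leaving r3c4 = 4.
Cage c needs sum 8, leaving r1c2 = 4.
Column 4 now contains 4, which forces r1c4 = 1.
2 is placed in row 2; hence r2c2 = 3.
The 4 cells of cage b must have sum 7, so r3c2 = 1.
Cage b has sum 7; hence r4c2 = 2.
1 is placed in row 1, so r1c1 = 2.
3 is placed in row 2, so r2c1 = 4.
Row 3 now contains 1, so r3c1 = 3.
2 is placed in row 4, which forces r4c1 = 1.

2 4 3 1 / 4 3 1 2 / 3 1 2 4 / 1 2 4 3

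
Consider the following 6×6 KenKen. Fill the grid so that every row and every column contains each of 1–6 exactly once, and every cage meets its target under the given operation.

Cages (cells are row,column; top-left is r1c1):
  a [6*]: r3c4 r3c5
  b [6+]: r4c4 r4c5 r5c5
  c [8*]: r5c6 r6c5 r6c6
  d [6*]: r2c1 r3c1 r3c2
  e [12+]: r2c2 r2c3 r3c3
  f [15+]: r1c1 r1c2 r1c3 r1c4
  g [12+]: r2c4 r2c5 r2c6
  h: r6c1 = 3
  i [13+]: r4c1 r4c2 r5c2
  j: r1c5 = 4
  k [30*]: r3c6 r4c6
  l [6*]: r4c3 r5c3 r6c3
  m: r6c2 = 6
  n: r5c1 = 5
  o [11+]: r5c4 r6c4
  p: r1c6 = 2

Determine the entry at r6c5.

2

Cage j is a single given cell, leaving r1c5 = 4.
Cage p is given, leaving r1c6 = 2.
Cage n is given, which forces r5c1 = 5.
Row 5 already has 5; hence r5c4 = 6.
Cage h is a single given cell, which forces r6c1 = 3.
M is a freebie; hence r6c2 = 6.
Column 4 now contains 6, leaving r6c4 = 5.
Cage c needs product 8, leaving r6c5 = 2.
The 3 cells of cage b must have sum 6, which forces r4c4 = 2.
Row 6 already has 2; hence r6c3 = 1.
Row 6 now contains 1, which forces r6c6 = 4.
Column 4 already has 2, leaving r3c4 = 1.
The two cells of cage a must have product 6, leaving r3c5 = 6.
Row 3 now contains 6; hence r3c6 = 5.
2 is placed in row 4, which forces r4c3 = 3.
3 is placed in row 4, so r4c5 = 1.
Column 6 now contains 5, which forces r4c6 = 6.
Cage l has product 6, so r5c3 = 2.
Column 5 already has 1, which forces r5c5 = 3.
Column 6 already has 4; hence r5c6 = 1.
Column 4 already has 1, which forces r1c4 = 3.
Cage d has product 6, leaving r2c1 = 1.
Column 4 already has 1, leaving r2c4 = 4.
Column 5 now contains 3, so r2c5 = 5.
Column 6 now contains 6, so r2c6 = 3.
Row 3 now contains 6, leaving r3c1 = 2.
Row 3 already has 1; hence r3c2 = 3.
Column 3 now contains 2; hence r3c3 = 4.
Row 4 already has 6, which forces r4c1 = 4.
Cage i has sum 13, leaving r4c2 = 5.
3 is placed in row 5, leaving r5c2 = 4.
1 is placed in column 1, which forces r1c1 = 6.
Column 2 now contains 5, so r1c2 = 1.
Cage f has sum 15, leaving r1c3 = 5.
3 is placed in row 2, so r2c2 = 2.
5 is placed in row 2, which forces r2c3 = 6.
The full grid is 6 1 5 3 4 2 / 1 2 6 4 5 3 / 2 3 4 1 6 5 / 4 5 3 2 1 6 / 5 4 2 6 3 1 / 3 6 1 5 2 4.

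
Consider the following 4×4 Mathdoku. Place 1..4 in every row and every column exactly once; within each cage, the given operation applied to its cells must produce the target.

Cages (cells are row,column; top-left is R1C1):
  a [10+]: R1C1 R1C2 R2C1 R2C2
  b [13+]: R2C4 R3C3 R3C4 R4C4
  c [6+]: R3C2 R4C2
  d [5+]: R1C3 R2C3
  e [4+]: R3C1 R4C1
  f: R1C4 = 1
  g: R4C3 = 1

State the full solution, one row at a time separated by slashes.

F is a freebie; hence R1C4 = 1.
Cage b has sum 13, leaving R3C3 = 4.
Cage g is a single given cell, which forces R4C3 = 1.
Cage e's pair has sum 4, which forces R3C1 = 1.
Row 3 now contains 4, leaving R3C2 = 2.
Row 3 already has 2, leaving R3C4 = 3.
Row 4 now contains 1, leaving R4C1 = 3.
Cage c's pair has sum 6, which forces R4C2 = 4.
4 is placed in row 4, so R4C4 = 2.
Column 2 already has 4, which forces R1C2 = 3.
Row 1 already has 3, leaving R1C3 = 2.
Cage a has sum 10; hence R2C2 = 1.
Column 3 now contains 2, so R2C3 = 3.
Column 4 already has 2, leaving R2C4 = 4.
Row 1 now contains 2, leaving R1C1 = 4.
Row 2 already has 4, so R2C1 = 2.

4 3 2 1 / 2 1 3 4 / 1 2 4 3 / 3 4 1 2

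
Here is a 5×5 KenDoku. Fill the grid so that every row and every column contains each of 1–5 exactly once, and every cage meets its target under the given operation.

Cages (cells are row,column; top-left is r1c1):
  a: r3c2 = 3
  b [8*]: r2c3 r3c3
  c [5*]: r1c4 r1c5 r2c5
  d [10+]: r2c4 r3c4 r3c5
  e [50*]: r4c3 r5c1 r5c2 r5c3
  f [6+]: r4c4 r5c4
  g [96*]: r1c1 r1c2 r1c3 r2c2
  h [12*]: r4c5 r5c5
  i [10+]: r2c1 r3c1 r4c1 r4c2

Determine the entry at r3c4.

The 3 cells of cage c must have product 5, which forces r1c4 = 1.
Cage c needs product 5, so r1c5 = 5.
Cage g needs product 96, so r2c2 = 4.
Row 2 already has 4, so r2c3 = 2.
The 3 cells of cage c must have product 5, so r2c5 = 1.
Cage a is a single given cell; hence r3c2 = 3.
2 is placed in column 3, leaving r3c3 = 4.
Row 3 now contains 4, so r3c5 = 2.
Cage e has product 50, so r4c3 = 5.
2 is placed in column 3, leaving r5c3 = 1.
Cage g needs product 96; hence r1c1 = 4.
Column 2 already has 3, which forces r1c2 = 2.
4 is placed in column 3, so r1c3 = 3.
Cage d needs sum 10, so r2c4 = 3.
The 4 cells of cage i must have sum 10; hence r3c1 = 1.
Row 3 now contains 2, which forces r3c4 = 5.
Column 1 now contains 4, so r4c1 = 3.
2 is placed in column 2, leaving r4c2 = 1.
Row 4 now contains 3, so r4c5 = 4.
2 is placed in column 2, leaving r5c2 = 5.
4 is placed in column 5, so r5c5 = 3.
3 is placed in row 2; hence r2c1 = 5.
Row 4 now contains 4, so r4c4 = 2.
Row 5 already has 5, which forces r5c1 = 2.
Cage f's pair has sum 6, leaving r5c4 = 4.
Filled in: 4 2 3 1 5 / 5 4 2 3 1 / 1 3 4 5 2 / 3 1 5 2 4 / 2 5 1 4 3.

5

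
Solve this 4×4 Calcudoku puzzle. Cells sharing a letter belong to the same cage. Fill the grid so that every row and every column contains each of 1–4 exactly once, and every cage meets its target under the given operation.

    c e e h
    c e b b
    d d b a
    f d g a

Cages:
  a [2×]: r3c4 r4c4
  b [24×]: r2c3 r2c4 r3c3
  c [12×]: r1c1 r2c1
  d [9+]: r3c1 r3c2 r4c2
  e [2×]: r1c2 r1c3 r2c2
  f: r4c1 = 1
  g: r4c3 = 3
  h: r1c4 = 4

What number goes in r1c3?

1

The 3 cells of cage e must have product 2; hence r1c2 = 2.
Cage e has product 2, so r1c3 = 1.
H is a freebie, which forces r1c4 = 4.
Cage e has product 2, leaving r2c2 = 1.
F is a freebie, leaving r4c1 = 1.
Cage g is a single given cell, leaving r4c3 = 3.
Row 4 already has 1, which forces r4c4 = 2.
Row 1 already has 4; hence r1c1 = 3.
Cage c needs two cells with product 12, leaving r2c1 = 4.
Row 2 already has 4, leaving r2c3 = 2.
2 is placed in column 4, which forces r2c4 = 3.
Cage d has sum 9, so r3c1 = 2.
Cage d needs sum 9, which forces r3c2 = 3.
Column 3 now contains 2, so r3c3 = 4.
2 is placed in column 4, which forces r3c4 = 1.
3 is placed in row 4, which forces r4c2 = 4.
Filled in: 3 2 1 4 / 4 1 2 3 / 2 3 4 1 / 1 4 3 2.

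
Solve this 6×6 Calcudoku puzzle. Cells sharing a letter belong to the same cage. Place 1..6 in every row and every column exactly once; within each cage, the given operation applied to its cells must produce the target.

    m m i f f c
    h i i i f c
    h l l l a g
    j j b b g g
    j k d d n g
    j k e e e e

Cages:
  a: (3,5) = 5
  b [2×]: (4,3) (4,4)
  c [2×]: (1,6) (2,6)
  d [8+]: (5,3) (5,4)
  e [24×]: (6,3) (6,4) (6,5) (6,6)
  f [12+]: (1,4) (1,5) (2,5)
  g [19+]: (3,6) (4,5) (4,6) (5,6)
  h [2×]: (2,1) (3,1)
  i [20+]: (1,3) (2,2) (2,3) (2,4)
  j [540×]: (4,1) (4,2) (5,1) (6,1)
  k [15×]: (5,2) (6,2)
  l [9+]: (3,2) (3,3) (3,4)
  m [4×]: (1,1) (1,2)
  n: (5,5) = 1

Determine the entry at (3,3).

A is a freebie, leaving (3,5) = 5.
The 4 cells of cage j must have product 540, leaving (4,2) = 6.
Row 4 now contains 6, so (4,5) = 4.
Cage n is a single given cell, so (5,5) = 1.
The 4 cells of cage g must have sum 19, leaving (4,6) = 5.
Row 4 now contains 5, leaving (4,1) = 3.
In row 1, 3 can only go at (1,4), so (1,4) = 3.
Cage f has sum 12; hence (1,5) = 6.
Cage f needs sum 12, so (2,5) = 3.
Column 5 already has 3, which forces (6,5) = 2.
Row 1 now contains 6, leaving (1,3) = 5.
Row 1 needs a 2, and only (1,6) is open for it.
Column 6 already has 2; hence (2,6) = 1.
Row 2 already has 1; hence (2,1) = 2.
Cage h needs two cells with product 2; hence (3,1) = 1.
Column 1 now contains 1; hence (1,1) = 4.
The two cells of cage m must have product 4, so (1,2) = 1.
Row 3 needs a 6, and only (3,6) is open for it.
Column 6 already has 6, leaving (5,6) = 4.
Column 6 now contains 4; hence (6,6) = 3.
The two cells of cage k must have product 15, which forces (5,2) = 3.
Row 6 already has 3, leaving (6,2) = 5.
Column 2 now contains 5, leaving (2,2) = 4.
Cage i needs sum 20, leaving (2,3) = 6.
Cage i needs sum 20, leaving (2,4) = 5.
4 is placed in column 2, which forces (3,2) = 2.
The 3 cells of cage l must have sum 9; hence (3,3) = 3.
Row 3 now contains 2, leaving (3,4) = 4.
Cage j needs product 540, leaving (5,1) = 5.
6 is placed in column 3, leaving (5,3) = 2.
Row 5 already has 2, which forces (5,4) = 6.
Row 6 already has 5, leaving (6,1) = 6.
Column 4 already has 4; hence (6,4) = 1.
Column 3 already has 2, so (4,3) = 1.
Column 4 already has 1, so (4,4) = 2.
1 is placed in row 6, leaving (6,3) = 4.
The full grid is 4 1 5 3 6 2 / 2 4 6 5 3 1 / 1 2 3 4 5 6 / 3 6 1 2 4 5 / 5 3 2 6 1 4 / 6 5 4 1 2 3.

3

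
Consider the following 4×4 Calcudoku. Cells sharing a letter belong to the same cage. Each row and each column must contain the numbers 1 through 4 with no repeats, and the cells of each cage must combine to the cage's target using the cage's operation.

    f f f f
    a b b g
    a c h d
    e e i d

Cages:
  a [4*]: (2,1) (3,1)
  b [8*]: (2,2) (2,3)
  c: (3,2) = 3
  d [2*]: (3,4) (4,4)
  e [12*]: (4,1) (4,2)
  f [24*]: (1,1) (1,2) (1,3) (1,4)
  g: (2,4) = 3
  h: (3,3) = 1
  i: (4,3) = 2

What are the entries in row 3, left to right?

G is a freebie, leaving (2,4) = 3.
Cage c is a single given cell; hence (3,2) = 3.
H is a freebie, which forces (3,3) = 1.
Row 3 already has 1, so (3,4) = 2.
Column 2 already has 3, which forces (4,2) = 4.
Cage i is given; hence (4,3) = 2.
2 is placed in column 4, which forces (4,4) = 1.
Cage f has product 24; hence (1,3) = 3.
Column 4 now contains 1; hence (1,4) = 4.
Cage a's pair has product 4; hence (2,1) = 1.
4 is placed in column 2, so (2,2) = 2.
2 is placed in column 3, leaving (2,3) = 4.
Row 3 already has 1; hence (3,1) = 4.
Row 4 now contains 4; hence (4,1) = 3.
Column 1 now contains 1, which forces (1,1) = 2.
Column 2 now contains 2; hence (1,2) = 1.
Filled in: 2 1 3 4 / 1 2 4 3 / 4 3 1 2 / 3 4 2 1.

4 3 1 2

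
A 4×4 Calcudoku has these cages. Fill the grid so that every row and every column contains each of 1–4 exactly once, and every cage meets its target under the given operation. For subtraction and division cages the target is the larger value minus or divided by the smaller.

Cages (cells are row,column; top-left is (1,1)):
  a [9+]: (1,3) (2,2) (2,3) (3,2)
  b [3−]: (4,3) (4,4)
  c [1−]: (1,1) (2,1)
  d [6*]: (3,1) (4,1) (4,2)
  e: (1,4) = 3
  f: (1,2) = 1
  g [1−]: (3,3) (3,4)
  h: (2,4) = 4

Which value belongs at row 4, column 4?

Cage f is a single given cell, so (1,2) = 1.
Cage e is a single given cell, which forces (1,4) = 3.
Cage h is a single given cell, which forces (2,4) = 4.
Column 4 now contains 4, which forces (4,4) = 1.
Cage a needs sum 9, so (1,3) = 2.
Cage a has sum 9, which forces (2,2) = 2.
Cage a needs sum 9, which forces (2,3) = 1.
The 3 cells of cage d must have product 6, so (3,1) = 1.
Cage a has sum 9, leaving (3,2) = 4.
Column 3 already has 1, leaving (3,3) = 3.
1 is placed in column 4, which forces (3,4) = 2.
2 is placed in column 2, so (4,2) = 3.
Row 4 now contains 1; hence (4,3) = 4.
Row 1 now contains 2, which forces (1,1) = 4.
Row 2 already has 1, which forces (2,1) = 3.
Row 4 already has 3; hence (4,1) = 2.
Filled in: 4 1 2 3 / 3 2 1 4 / 1 4 3 2 / 2 3 4 1.

1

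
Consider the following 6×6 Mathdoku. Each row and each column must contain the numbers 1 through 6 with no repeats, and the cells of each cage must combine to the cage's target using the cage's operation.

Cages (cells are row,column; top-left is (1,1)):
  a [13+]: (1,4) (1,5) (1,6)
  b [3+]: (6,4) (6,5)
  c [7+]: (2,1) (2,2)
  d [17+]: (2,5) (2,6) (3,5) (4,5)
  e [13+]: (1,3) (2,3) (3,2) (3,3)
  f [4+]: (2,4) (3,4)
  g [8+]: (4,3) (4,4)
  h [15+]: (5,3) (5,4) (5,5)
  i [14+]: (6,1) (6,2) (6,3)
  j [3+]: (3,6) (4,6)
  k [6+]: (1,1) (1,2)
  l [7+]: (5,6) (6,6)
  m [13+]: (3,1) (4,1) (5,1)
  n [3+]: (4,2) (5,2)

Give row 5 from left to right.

2 1 4 6 5 3

In row 6, 4 can only go at (6,6), so (6,6) = 4.
Cage l needs two cells with sum 7, leaving (5,6) = 3.
Row 5 needs a 1, and only (5,2) is open for it.
Column 2 already has 1, leaving (4,2) = 2.
Row 4 already has 2, so (4,6) = 1.
Column 6 already has 1, so (3,6) = 2.
In row 5, 2 can only go at (5,1), so (5,1) = 2.
Column 1 already has 2, leaving (1,1) = 1.
The two cells of cage k must have sum 6; hence (1,2) = 5.
Row 1 already has 5; hence (1,6) = 6.
Column 6 already has 6, which forces (2,6) = 5.
In row 1, 2 can only go at (1,3), so (1,3) = 2.
The only place for 2 in row 2 is (2,5).
Cage b's pair has sum 3, leaving (6,4) = 2.
Column 5 already has 2, so (6,5) = 1.
In row 2, 6 can only go at (2,3), so (2,3) = 6.
The 4 cells of cage e must have sum 13, so (3,2) = 4.
Cage e has sum 13, so (3,3) = 1.
1 is placed in row 3, so (3,4) = 3.
Row 3 now contains 4, leaving (3,5) = 6.
3 is placed in column 4, leaving (4,4) = 5.
6 is placed in column 5, leaving (4,5) = 4.
4 is placed in column 5; hence (5,5) = 5.
3 is placed in column 4, leaving (1,4) = 4.
4 is placed in column 5, which forces (1,5) = 3.
The two cells of cage c must have sum 7, which forces (2,1) = 4.
Column 2 already has 4, which forces (2,2) = 3.
3 is placed in column 4; hence (2,4) = 1.
Row 3 now contains 6; hence (3,1) = 5.
Row 4 already has 5, so (4,1) = 6.
Row 4 already has 5; hence (4,3) = 3.
5 is placed in row 5, so (5,3) = 4.
Cage h needs sum 15, leaving (5,4) = 6.
Column 1 already has 6; hence (6,1) = 3.
Column 2 already has 3, leaving (6,2) = 6.
Column 3 now contains 3, which forces (6,3) = 5.
Completed grid: 1 5 2 4 3 6 / 4 3 6 1 2 5 / 5 4 1 3 6 2 / 6 2 3 5 4 1 / 2 1 4 6 5 3 / 3 6 5 2 1 4.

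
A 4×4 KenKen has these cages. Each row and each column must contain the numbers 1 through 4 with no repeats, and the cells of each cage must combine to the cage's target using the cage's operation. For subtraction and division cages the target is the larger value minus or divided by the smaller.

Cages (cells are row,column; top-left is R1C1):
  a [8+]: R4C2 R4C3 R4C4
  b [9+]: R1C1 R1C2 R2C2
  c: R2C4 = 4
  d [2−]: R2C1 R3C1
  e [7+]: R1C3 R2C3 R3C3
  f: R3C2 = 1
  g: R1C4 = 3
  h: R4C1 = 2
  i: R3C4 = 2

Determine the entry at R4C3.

3

Cage g is a single given cell, which forces R1C4 = 3.
Cage c is given; hence R2C4 = 4.
Cage f is given, which forces R3C2 = 1.
Cage i is a single given cell, so R3C4 = 2.
H is a freebie; hence R4C1 = 2.
Column 4 now contains 4; hence R4C4 = 1.
Column 1 already has 2, so R1C1 = 4.
Cage b has sum 9, which forces R1C2 = 2.
Row 1 already has 2, which forces R1C3 = 1.
The two cells of cage d must have difference 2, so R2C1 = 1.
The 3 cells of cage b must have sum 9, which forces R2C2 = 3.
1 is placed in column 3, so R2C3 = 2.
The two cells of cage d must have difference 2, leaving R3C1 = 3.
Row 3 already has 2; hence R3C3 = 4.
Column 2 now contains 3, so R4C2 = 4.
Column 3 already has 4; hence R4C3 = 3.
The full grid is 4 2 1 3 / 1 3 2 4 / 3 1 4 2 / 2 4 3 1.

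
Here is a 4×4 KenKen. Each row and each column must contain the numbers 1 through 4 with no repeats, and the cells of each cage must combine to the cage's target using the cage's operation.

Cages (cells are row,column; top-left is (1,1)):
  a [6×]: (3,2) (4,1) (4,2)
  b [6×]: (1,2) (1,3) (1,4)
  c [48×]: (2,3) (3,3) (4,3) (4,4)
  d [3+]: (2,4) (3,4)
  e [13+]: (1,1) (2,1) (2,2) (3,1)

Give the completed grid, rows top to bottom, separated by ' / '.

The 4 cells of cage e must have sum 13; hence (2,2) = 4.
Row 1 needs a 4, and only (1,1) is open for it.
Row 3 needs a 4, and only (3,3) is open for it.
In row 4, 4 can only go at (4,4), so (4,4) = 4.
Column 1 needs a 1, and only (4,1) is open for it.
Cage c has product 48; hence (2,3) = 1.
Row 2 now contains 1, so (2,4) = 2.
2 is placed in column 4, so (3,4) = 1.
Row 4 now contains 1; hence (4,3) = 3.
The 3 cells of cage b must have product 6; hence (1,2) = 1.
3 is placed in column 3; hence (1,3) = 2.
Column 4 now contains 1, leaving (1,4) = 3.
2 is placed in row 2, leaving (2,1) = 3.
Cage e needs sum 13, which forces (3,1) = 2.
Cage a needs product 6, leaving (3,2) = 3.
Row 4 now contains 3; hence (4,2) = 2.

4 1 2 3 / 3 4 1 2 / 2 3 4 1 / 1 2 3 4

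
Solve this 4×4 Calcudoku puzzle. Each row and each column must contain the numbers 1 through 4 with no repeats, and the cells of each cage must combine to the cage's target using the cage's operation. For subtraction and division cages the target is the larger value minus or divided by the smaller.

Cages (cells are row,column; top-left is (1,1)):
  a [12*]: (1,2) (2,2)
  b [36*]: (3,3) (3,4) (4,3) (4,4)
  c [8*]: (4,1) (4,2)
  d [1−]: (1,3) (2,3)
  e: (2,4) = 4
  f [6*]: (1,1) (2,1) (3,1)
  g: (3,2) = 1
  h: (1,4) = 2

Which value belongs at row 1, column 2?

H is a freebie; hence (1,4) = 2.
E is a freebie; hence (2,4) = 4.
Cage g is a single given cell, leaving (3,2) = 1.
Row 3 already has 1, leaving (3,4) = 3.
3 is placed in column 4, which forces (4,4) = 1.
The two cells of cage a must have product 12, leaving (1,2) = 4.
4 is placed in row 2, so (2,2) = 3.
Row 2 already has 3; hence (2,3) = 2.
Row 3 already has 3, leaving (3,1) = 2.
Cage b has product 36; hence (3,3) = 4.
Column 1 now contains 2, so (4,1) = 4.
Column 2 already has 4; hence (4,2) = 2.
Cage b needs product 36, leaving (4,3) = 3.
Cage f needs product 6, which forces (1,1) = 3.
3 is placed in column 3, leaving (1,3) = 1.
Row 2 already has 3, leaving (2,1) = 1.
Completed grid: 3 4 1 2 / 1 3 2 4 / 2 1 4 3 / 4 2 3 1.

4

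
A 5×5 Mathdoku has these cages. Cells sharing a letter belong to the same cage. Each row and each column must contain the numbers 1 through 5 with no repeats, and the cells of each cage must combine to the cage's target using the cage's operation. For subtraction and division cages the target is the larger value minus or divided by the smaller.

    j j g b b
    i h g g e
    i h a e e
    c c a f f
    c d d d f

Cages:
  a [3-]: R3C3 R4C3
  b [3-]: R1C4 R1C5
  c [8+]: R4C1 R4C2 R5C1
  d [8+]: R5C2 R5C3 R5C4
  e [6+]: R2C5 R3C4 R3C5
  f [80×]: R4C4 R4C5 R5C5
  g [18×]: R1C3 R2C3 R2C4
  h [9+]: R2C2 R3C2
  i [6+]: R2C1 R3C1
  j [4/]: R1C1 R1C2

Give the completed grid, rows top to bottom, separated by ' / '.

4 1 3 5 2 / 5 4 2 3 1 / 1 5 4 2 3 / 2 3 1 4 5 / 3 2 5 1 4

Cage g needs product 18, so R1C3 = 3.
Cage g has product 18, leaving R2C3 = 2.
The 3 cells of cage g must have product 18, so R2C4 = 3.
3 is placed in row 2, so R2C5 = 1.
Cage f needs product 80, leaving R4C4 = 4.
Cage f needs product 80; hence R4C5 = 5.
Cage f needs product 80, leaving R5C5 = 4.
Cage b needs two cells with difference 3, which forces R1C4 = 5.
Column 5 now contains 4, so R1C5 = 2.
The two cells of cage a must have difference 3, so R3C3 = 4.
Cage e has sum 6, leaving R3C4 = 2.
Cage e has sum 6, which forces R3C5 = 3.
Row 4 now contains 5; hence R4C3 = 1.
Column 3 already has 1, which forces R5C3 = 5.
Column 4 already has 2, leaving R5C4 = 1.
The two cells of cage i must have sum 6, which forces R2C1 = 5.
Cage h needs two cells with sum 9, so R2C2 = 4.
Row 3 now contains 2, leaving R3C1 = 1.
Row 3 already has 4; hence R3C2 = 5.
Row 4 already has 1, leaving R4C1 = 2.
Cage c needs sum 8; hence R4C2 = 3.
Row 5 now contains 5, so R5C1 = 3.
Row 5 now contains 1, which forces R5C2 = 2.
Column 1 already has 1, leaving R1C1 = 4.
4 is placed in column 2, leaving R1C2 = 1.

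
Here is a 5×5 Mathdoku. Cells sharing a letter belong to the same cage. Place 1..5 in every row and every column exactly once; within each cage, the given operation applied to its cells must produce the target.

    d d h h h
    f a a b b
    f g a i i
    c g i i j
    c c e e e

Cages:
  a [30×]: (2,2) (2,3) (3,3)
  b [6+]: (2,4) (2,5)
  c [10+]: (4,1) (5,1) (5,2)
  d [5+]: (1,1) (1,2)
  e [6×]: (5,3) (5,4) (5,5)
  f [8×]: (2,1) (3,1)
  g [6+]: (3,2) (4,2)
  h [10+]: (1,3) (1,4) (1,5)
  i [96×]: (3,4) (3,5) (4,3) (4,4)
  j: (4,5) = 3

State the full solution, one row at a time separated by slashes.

Cage j is a single given cell, which forces (4,5) = 3.
The 4 cells of cage i must have product 96, so (3,4) = 3.
Cage i needs product 96, leaving (3,5) = 4.
Cage f needs two cells with product 8, so (2,1) = 4.
Row 3 now contains 4, which forces (3,1) = 2.
2 is placed in row 3, which forces (3,3) = 5.
Cage e has product 6; hence (5,3) = 3.
The 3 cells of cage a must have product 30; hence (2,2) = 3.
Column 3 already has 3, leaving (2,3) = 2.
5 is placed in row 3, which forces (3,2) = 1.
Cage g needs two cells with sum 6; hence (4,2) = 5.
2 is placed in column 3, which forces (4,3) = 4.
Row 4 already has 4, which forces (4,4) = 2.
Cage c needs sum 10, which forces (5,2) = 4.
Column 4 already has 2, which forces (5,4) = 1.
1 is placed in row 5, which forces (5,5) = 2.
Cage d needs two cells with sum 5, so (1,1) = 3.
Column 2 already has 4, which forces (1,2) = 2.
Column 3 now contains 4, which forces (1,3) = 1.
Cage h needs sum 10, which forces (1,4) = 4.
Cage h has sum 10; hence (1,5) = 5.
Column 4 already has 1, leaving (2,4) = 5.
Cage b's pair has sum 6; hence (2,5) = 1.
Row 4 already has 5, which forces (4,1) = 1.
1 is placed in row 5, which forces (5,1) = 5.

3 2 1 4 5 / 4 3 2 5 1 / 2 1 5 3 4 / 1 5 4 2 3 / 5 4 3 1 2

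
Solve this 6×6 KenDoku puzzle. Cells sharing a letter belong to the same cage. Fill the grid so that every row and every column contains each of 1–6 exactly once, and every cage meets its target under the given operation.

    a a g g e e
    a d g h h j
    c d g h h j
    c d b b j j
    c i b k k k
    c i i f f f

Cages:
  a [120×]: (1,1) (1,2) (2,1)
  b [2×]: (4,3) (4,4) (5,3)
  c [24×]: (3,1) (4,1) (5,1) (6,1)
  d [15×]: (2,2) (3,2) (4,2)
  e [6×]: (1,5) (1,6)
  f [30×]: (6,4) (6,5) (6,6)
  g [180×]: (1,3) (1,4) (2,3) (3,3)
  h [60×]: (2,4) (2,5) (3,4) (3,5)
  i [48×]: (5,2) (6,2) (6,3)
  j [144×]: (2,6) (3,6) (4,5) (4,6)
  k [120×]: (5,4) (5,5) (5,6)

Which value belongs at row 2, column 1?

6

Cage b needs product 2; hence (4,3) = 2.
Cage b has product 2, so (4,4) = 1.
The 3 cells of cage b must have product 2; hence (5,3) = 1.
The only place for 5 in row 4 is (4,2).
Row 5 needs a 3, and only (5,1) is open for it.
3 is placed in column 1, so (4,1) = 4.
The 3 cells of cage a must have product 120; hence (1,2) = 4.
Cage i needs product 48, so (6,3) = 4.
Cage g needs product 180, so (1,4) = 2.
Row 1 needs a 3, and only (1,3) is open for it.
In row 1, 5 can only go at (1,1), so (1,1) = 5.
Column 1 now contains 5, leaving (2,1) = 6.
Row 2 already has 6; hence (2,3) = 5.
5 is placed in column 3, which forces (3,3) = 6.
The only place for 2 in row 2 is (2,6).
2 is placed in column 6, which forces (3,6) = 4.
In row 3, 2 can only go at (3,1), so (3,1) = 2.
2 is placed in column 1; hence (6,1) = 1.
Cage f needs product 30, so (6,5) = 2.
Cage i needs product 48, leaving (5,2) = 2.
Row 6 now contains 2; hence (6,2) = 6.
The only place for 6 in column 4 is (5,4).
The 3 cells of cage k must have product 120, which forces (5,5) = 4.
Row 5 already has 6, so (5,6) = 5.
5 is placed in column 6, which forces (6,6) = 3.
Cage h needs product 60, so (2,4) = 4.
Cage j needs product 144, so (4,5) = 3.
Column 6 already has 3, leaving (4,6) = 6.
3 is placed in row 6; hence (6,4) = 5.
The two cells of cage e must have product 6, so (1,5) = 6.
6 is placed in column 6, so (1,6) = 1.
Column 5 now contains 3, leaving (2,5) = 1.
Column 4 already has 5, so (3,4) = 3.
Cage h has product 60, so (3,5) = 5.
Row 2 now contains 1, leaving (2,2) = 3.
Row 3 already has 3, leaving (3,2) = 1.
Filled in: 5 4 3 2 6 1 / 6 3 5 4 1 2 / 2 1 6 3 5 4 / 4 5 2 1 3 6 / 3 2 1 6 4 5 / 1 6 4 5 2 3.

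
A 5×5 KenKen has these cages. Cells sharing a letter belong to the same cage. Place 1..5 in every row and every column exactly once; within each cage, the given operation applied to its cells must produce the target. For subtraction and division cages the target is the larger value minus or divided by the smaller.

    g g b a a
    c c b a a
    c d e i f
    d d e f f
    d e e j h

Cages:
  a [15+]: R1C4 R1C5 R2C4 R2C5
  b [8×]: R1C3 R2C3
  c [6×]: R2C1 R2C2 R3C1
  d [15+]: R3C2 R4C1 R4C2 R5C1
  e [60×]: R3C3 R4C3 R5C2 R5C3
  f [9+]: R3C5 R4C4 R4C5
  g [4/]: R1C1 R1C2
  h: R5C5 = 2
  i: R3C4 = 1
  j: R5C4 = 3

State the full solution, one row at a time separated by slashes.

I is a freebie; hence R3C4 = 1.
Cage j is given, leaving R5C4 = 3.
Cage h is a single given cell, which forces R5C5 = 2.
The only place for 3 in row 1 is R1C5.
The 4 cells of cage a must have sum 15, leaving R1C4 = 5.
Cage a needs sum 15; hence R2C4 = 2.
Cage a has sum 15, leaving R2C5 = 5.
Column 5 already has 3, leaving R3C5 = 4.
The 3 cells of cage f must have sum 9, so R4C4 = 4.
Cage f needs sum 9, leaving R4C5 = 1.
Cage b's pair has product 8, which forces R1C3 = 2.
Row 2 already has 2, which forces R2C3 = 4.
The 3 cells of cage c must have product 6, leaving R3C1 = 2.
Column 1 now contains 2, which forces R4C1 = 3.
Row 4 already has 3, so R4C3 = 5.
Column 3 now contains 4, so R5C3 = 1.
3 is placed in column 1; hence R2C1 = 1.
Cage c needs product 6; hence R2C2 = 3.
The 4 cells of cage d must have sum 15; hence R3C2 = 5.
5 is placed in column 3, which forces R3C3 = 3.
5 is placed in row 4, leaving R4C2 = 2.
Cage d has sum 15; hence R5C1 = 5.
Row 5 already has 1, so R5C2 = 4.
Column 1 already has 1, which forces R1C1 = 4.
Column 2 already has 4, so R1C2 = 1.

4 1 2 5 3 / 1 3 4 2 5 / 2 5 3 1 4 / 3 2 5 4 1 / 5 4 1 3 2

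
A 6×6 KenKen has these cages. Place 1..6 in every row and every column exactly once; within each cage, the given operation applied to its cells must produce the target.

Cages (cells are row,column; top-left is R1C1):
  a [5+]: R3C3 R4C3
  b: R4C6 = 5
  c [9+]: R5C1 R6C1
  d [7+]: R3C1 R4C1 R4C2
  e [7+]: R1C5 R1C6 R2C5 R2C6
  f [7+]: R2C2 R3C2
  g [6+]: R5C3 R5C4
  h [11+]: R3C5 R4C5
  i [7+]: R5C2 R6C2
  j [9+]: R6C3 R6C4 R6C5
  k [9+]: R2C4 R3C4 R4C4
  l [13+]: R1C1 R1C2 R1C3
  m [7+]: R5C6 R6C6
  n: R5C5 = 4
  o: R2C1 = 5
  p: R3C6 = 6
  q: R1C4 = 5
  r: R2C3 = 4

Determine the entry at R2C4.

2

Cage q is a single given cell, so R1C4 = 5.
O is a freebie, which forces R2C1 = 5.
R is a freebie, leaving R2C3 = 4.
Cage p is a single given cell, which forces R3C6 = 6.
Cage b is a single given cell; hence R4C6 = 5.
N is a freebie, leaving R5C5 = 4.
6 is placed in row 3, leaving R3C5 = 5.
5 is placed in row 4, which forces R4C5 = 6.
The two cells of cage g must have sum 6; hence R5C3 = 5.
The two cells of cage g must have sum 6, leaving R5C4 = 1.
Cage m needs two cells with sum 7, leaving R5C6 = 3.
Cage m needs two cells with sum 7; hence R6C6 = 4.
Row 5 now contains 3, leaving R5C1 = 6.
Row 5 already has 6, which forces R5C2 = 2.
Cage c's pair has sum 9, leaving R6C1 = 3.
Column 1 now contains 3, so R1C1 = 4.
The two cells of cage i must have sum 7, so R6C2 = 5.
The 3 cells of cage d must have sum 7, which forces R4C2 = 4.
Cage f's pair has sum 7; hence R2C2 = 6.
Column 2 already has 4, leaving R3C2 = 1.
Cage k needs sum 9, which forces R3C4 = 4.
Column 2 already has 6; hence R1C2 = 3.
Cage l needs sum 13, so R1C3 = 6.
3 is placed in row 1, leaving R1C5 = 1.
Row 1 now contains 1, so R1C6 = 2.
1 is placed in column 5; hence R2C5 = 3.
Column 6 already has 2, leaving R2C6 = 1.
Row 3 now contains 1, which forces R3C1 = 2.
Row 3 already has 2, which forces R3C3 = 3.
The 3 cells of cage d must have sum 7, so R4C1 = 1.
Column 3 already has 3, which forces R4C3 = 2.
Row 4 already has 2, which forces R4C4 = 3.
2 is placed in column 3; hence R6C3 = 1.
1 is placed in column 5, so R6C5 = 2.
3 is placed in row 2, so R2C4 = 2.
2 is placed in row 6, leaving R6C4 = 6.
Filled in: 4 3 6 5 1 2 / 5 6 4 2 3 1 / 2 1 3 4 5 6 / 1 4 2 3 6 5 / 6 2 5 1 4 3 / 3 5 1 6 2 4.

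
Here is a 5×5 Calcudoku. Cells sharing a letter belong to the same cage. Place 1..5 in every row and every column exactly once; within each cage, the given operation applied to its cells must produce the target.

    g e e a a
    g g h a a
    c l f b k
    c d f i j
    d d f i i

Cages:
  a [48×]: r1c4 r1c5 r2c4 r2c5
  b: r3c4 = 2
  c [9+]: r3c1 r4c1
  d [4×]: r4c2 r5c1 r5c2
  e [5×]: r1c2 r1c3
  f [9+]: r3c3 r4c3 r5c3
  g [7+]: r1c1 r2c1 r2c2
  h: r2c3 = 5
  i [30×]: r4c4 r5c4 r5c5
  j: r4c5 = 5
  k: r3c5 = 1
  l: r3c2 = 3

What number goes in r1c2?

H is a freebie, so r2c3 = 5.
Cage l is a single given cell; hence r3c2 = 3.
Cage b is a single given cell, leaving r3c4 = 2.
K is a freebie, leaving r3c5 = 1.
Cage j is given, which forces r4c5 = 5.
Cage e needs two cells with product 5; hence r1c2 = 5.
5 is placed in column 3; hence r1c3 = 1.
Row 1 now contains 1, so r1c4 = 4.
Row 1 now contains 4, which forces r1c5 = 3.
4 is placed in column 4, so r2c4 = 1.
Column 5 now contains 3, leaving r2c5 = 4.
Cage c's pair has sum 9, which forces r3c1 = 5.
1 is placed in row 3, so r3c3 = 4.
Row 4 now contains 5, which forces r4c1 = 4.
Row 4 now contains 5, so r4c4 = 3.
The 3 cells of cage i must have product 30; hence r5c4 = 5.
Cage i needs product 30, so r5c5 = 2.
Row 1 now contains 4, which forces r1c1 = 2.
The 3 cells of cage g must have sum 7, which forces r2c1 = 3.
Row 2 now contains 4, so r2c2 = 2.
Cage d has product 4, leaving r4c2 = 1.
3 is placed in row 4, so r4c3 = 2.
2 is placed in row 5, leaving r5c1 = 1.
Cage d needs product 4, so r5c2 = 4.
2 is placed in row 5, leaving r5c3 = 3.
Filled in: 2 5 1 4 3 / 3 2 5 1 4 / 5 3 4 2 1 / 4 1 2 3 5 / 1 4 3 5 2.

5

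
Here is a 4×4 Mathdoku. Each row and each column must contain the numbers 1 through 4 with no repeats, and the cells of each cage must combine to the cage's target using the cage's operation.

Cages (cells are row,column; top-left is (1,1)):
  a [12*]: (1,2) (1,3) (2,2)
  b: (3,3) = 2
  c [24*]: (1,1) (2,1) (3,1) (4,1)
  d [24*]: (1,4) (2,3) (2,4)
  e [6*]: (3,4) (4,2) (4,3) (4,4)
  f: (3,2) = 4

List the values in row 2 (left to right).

2 1 3 4

F is a freebie, which forces (3,2) = 4.
Cage b is given, which forces (3,3) = 2.
Cage e has product 6; hence (3,4) = 1.
Cage a needs product 12; hence (1,3) = 4.
Column 3 already has 4, which forces (2,3) = 3.
Row 3 already has 1, leaving (3,1) = 3.
Column 3 now contains 3; hence (4,3) = 1.
Cage a has product 12, leaving (1,2) = 3.
The 3 cells of cage d must have product 24, so (1,4) = 2.
Row 2 now contains 3, leaving (2,2) = 1.
The 3 cells of cage d must have product 24; hence (2,4) = 4.
Column 2 already has 3, so (4,2) = 2.
Column 4 now contains 2; hence (4,4) = 3.
2 is placed in row 1, so (1,1) = 1.
4 is placed in row 2, which forces (2,1) = 2.
Row 4 now contains 2, so (4,1) = 4.
The full grid is 1 3 4 2 / 2 1 3 4 / 3 4 2 1 / 4 2 1 3.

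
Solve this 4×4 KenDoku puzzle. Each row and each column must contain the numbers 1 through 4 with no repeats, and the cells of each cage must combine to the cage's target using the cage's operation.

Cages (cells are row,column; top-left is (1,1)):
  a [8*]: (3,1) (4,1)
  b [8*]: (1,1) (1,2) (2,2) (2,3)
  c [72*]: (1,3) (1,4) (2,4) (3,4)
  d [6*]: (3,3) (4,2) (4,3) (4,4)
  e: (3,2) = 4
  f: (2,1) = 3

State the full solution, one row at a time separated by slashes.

The 4 cells of cage c must have product 72, leaving (1,3) = 3.
Cage f is a single given cell; hence (2,1) = 3.
Cage e is a single given cell; hence (3,2) = 4.
Cage d has product 6, which forces (3,3) = 1.
3 is placed in column 3, leaving (4,3) = 2.
Cage b has product 8, which forces (1,1) = 1.
Cage b has product 8, which forces (1,2) = 2.
Row 1 now contains 2, which forces (1,4) = 4.
Cage b needs product 8, leaving (2,2) = 1.
2 is placed in column 3; hence (2,3) = 4.
4 is placed in column 4, which forces (2,4) = 2.
4 is placed in row 3, which forces (3,1) = 2.
The 4 cells of cage c must have product 72, so (3,4) = 3.
Row 4 already has 2; hence (4,1) = 4.
Column 2 now contains 1; hence (4,2) = 3.
3 is placed in column 4; hence (4,4) = 1.

1 2 3 4 / 3 1 4 2 / 2 4 1 3 / 4 3 2 1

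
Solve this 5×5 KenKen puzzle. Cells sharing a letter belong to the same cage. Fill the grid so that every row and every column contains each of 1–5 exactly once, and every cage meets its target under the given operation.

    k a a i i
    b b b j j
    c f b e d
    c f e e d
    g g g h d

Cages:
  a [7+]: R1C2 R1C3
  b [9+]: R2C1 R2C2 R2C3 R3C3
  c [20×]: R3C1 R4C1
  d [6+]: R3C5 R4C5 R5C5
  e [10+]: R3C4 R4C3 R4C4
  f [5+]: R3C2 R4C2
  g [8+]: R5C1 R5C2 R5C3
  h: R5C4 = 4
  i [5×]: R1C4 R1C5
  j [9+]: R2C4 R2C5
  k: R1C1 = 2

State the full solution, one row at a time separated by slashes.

Cage k is given; hence R1C1 = 2.
Cage h is given, so R5C4 = 4.
4 is placed in column 4, leaving R2C4 = 5.
The two cells of cage j must have sum 9, which forces R2C5 = 4.
Column 4 already has 5, which forces R1C4 = 1.
The two cells of cage i must have product 5, leaving R1C5 = 5.
Cage b needs sum 9; hence R3C3 = 3.
Row 3 already has 3, leaving R3C4 = 2.
Row 3 now contains 2, so R3C5 = 1.
The 3 cells of cage e must have sum 10, leaving R4C3 = 5.
Column 4 already has 2, which forces R4C4 = 3.
3 is placed in row 4; hence R4C5 = 2.
Column 5 now contains 2; hence R5C5 = 3.
The two cells of cage a must have sum 7, so R1C2 = 3.
Column 3 already has 3; hence R1C3 = 4.
The two cells of cage c must have product 20; hence R3C1 = 5.
Row 3 already has 1, which forces R3C2 = 4.
Row 4 already has 5, leaving R4C1 = 4.
Cage f's pair has sum 5, leaving R4C2 = 1.
Column 1 already has 5, which forces R5C1 = 1.
Row 5 already has 1, leaving R5C3 = 2.
Column 1 now contains 1, so R2C1 = 3.
1 is placed in column 2, which forces R2C2 = 2.
Column 3 now contains 2, which forces R2C3 = 1.
Row 5 already has 2; hence R5C2 = 5.

2 3 4 1 5 / 3 2 1 5 4 / 5 4 3 2 1 / 4 1 5 3 2 / 1 5 2 4 3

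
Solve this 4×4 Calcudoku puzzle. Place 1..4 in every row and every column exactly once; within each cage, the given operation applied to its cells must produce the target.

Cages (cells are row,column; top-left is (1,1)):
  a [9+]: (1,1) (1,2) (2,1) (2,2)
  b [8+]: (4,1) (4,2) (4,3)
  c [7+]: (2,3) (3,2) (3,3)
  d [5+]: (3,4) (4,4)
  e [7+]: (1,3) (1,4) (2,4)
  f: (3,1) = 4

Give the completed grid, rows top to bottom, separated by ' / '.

3 1 2 4 / 2 3 4 1 / 4 2 1 3 / 1 4 3 2

Cage f is given; hence (3,1) = 4.
In row 4, 2 can only go at (4,4), so (4,4) = 2.
Cage d needs two cells with sum 5; hence (3,4) = 3.
Cage e has sum 7, leaving (1,3) = 2.
Cage c has sum 7, so (2,3) = 4.
Row 2 already has 4, which forces (2,4) = 1.
2 is placed in column 3, so (3,3) = 1.
Column 3 already has 1; hence (4,3) = 3.
Column 4 now contains 1, which forces (1,4) = 4.
Row 3 already has 1, leaving (3,2) = 2.
Row 4 already has 3, which forces (4,1) = 1.
Cage b has sum 8, which forces (4,2) = 4.
Column 1 now contains 1; hence (1,1) = 3.
The 4 cells of cage a must have sum 9, leaving (1,2) = 1.
Cage a needs sum 9, which forces (2,1) = 2.
2 is placed in column 2, so (2,2) = 3.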